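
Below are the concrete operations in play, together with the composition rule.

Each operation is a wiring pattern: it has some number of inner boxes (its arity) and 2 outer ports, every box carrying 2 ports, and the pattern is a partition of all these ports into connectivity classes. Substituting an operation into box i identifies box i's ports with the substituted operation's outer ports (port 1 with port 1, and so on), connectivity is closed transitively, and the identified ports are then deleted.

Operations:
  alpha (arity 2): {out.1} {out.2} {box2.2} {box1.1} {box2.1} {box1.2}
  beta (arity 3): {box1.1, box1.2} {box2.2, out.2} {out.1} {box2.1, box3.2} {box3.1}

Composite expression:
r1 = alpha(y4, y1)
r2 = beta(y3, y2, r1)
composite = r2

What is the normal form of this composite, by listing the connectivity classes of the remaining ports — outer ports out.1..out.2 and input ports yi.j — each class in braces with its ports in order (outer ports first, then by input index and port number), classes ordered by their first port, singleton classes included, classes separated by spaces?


Substituting into beta glues patterns; closure does the rest.
composing alpha on (y4, y1), with out.j its own outer ports: {out.1} {out.2} {y1.1} {y1.2} {y4.1} {y4.2}
composing beta on (y3, y2, y4, y1), with out.j its own outer ports: {out.1} {out.2, y2.2} {y1.1} {y1.2} {y2.1} {y3.1, y3.2} {y4.1} {y4.2}

{out.1} {out.2, y2.2} {y1.1} {y1.2} {y2.1} {y3.1, y3.2} {y4.1} {y4.2}


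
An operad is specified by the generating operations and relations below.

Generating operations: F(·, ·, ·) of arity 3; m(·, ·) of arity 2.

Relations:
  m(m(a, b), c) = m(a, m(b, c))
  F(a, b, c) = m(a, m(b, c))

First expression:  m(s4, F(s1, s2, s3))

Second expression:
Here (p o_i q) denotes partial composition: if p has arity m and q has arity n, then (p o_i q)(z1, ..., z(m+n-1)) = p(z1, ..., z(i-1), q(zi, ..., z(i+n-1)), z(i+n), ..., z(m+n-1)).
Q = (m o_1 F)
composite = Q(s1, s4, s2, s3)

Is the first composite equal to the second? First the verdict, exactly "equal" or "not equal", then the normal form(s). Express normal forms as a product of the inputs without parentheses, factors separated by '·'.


not equal — first s4 · s1 · s2 · s3, second s1 · s4 · s2 · s3

The first expression, normalized: s4 · s1 · s2 · s3
The second expression, normalized: s1 · s4 · s2 · s3
They disagree, so not equal.


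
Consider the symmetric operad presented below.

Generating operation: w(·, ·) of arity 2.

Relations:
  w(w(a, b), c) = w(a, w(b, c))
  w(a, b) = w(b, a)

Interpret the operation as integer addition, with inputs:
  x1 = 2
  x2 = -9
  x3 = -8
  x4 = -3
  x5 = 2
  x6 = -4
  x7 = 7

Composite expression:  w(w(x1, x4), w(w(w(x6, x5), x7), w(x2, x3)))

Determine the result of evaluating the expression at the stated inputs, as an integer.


w(x1, x4) = -1
w(x6, x5) = -2
w(w(x6, x5), x7) = 5
w(x2, x3) = -17
w(w(w(x6, x5), x7), w(x2, x3)) = -12
w(w(x1, x4), w(w(w(x6, x5), x7), w(x2, x3))) = -13

-13


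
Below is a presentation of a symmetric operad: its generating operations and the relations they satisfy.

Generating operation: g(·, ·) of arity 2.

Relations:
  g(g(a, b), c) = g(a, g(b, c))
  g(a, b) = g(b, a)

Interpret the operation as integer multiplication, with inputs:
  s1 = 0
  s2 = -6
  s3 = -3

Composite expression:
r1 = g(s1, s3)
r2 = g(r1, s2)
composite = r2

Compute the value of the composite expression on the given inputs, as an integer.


0

g(s1, s3) = 0
g(g(s1, s3), s2) = 0


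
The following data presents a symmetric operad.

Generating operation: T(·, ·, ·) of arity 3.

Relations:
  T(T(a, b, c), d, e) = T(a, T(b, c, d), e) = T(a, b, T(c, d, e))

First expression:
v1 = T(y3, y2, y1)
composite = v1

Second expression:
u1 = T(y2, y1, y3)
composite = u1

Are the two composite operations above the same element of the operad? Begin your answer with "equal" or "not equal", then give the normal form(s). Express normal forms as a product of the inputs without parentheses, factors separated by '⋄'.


not equal: they reduce to y3 ⋄ y2 ⋄ y1 and y2 ⋄ y1 ⋄ y3

The first expression, normalized: y3 ⋄ y2 ⋄ y1
The second expression, normalized: y2 ⋄ y1 ⋄ y3
No match — not equal.


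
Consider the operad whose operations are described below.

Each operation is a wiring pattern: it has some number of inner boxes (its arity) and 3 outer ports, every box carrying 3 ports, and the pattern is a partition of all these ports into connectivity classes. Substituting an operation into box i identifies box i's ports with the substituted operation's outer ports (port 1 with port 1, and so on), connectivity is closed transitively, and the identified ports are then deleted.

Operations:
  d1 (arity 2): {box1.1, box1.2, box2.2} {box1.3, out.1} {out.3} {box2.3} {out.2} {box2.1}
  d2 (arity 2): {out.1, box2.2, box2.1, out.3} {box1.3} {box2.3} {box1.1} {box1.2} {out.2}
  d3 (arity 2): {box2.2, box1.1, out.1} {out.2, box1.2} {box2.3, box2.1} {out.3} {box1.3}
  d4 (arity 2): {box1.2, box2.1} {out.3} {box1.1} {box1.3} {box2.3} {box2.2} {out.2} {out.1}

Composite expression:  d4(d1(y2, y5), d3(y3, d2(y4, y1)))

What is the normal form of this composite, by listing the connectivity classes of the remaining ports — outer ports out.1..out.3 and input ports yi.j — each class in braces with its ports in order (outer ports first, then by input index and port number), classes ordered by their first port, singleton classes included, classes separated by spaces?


{out.1} {out.2} {out.3} {y1.1, y1.2} {y1.3} {y2.1, y2.2, y5.2} {y2.3} {y3.1} {y3.2} {y3.3} {y4.1} {y4.2} {y4.3} {y5.1} {y5.3}

Substituting into d4 glues patterns; closure does the rest.
after d1, the pattern on (y2, y5) reads {out.1, y2.3} {out.2} {out.3} {y2.1, y2.2, y5.2} {y5.1} {y5.3} (out.j = its outer ports)
after d2, the pattern on (y4, y1) reads {out.1, out.3, y1.1, y1.2} {out.2} {y1.3} {y4.1} {y4.2} {y4.3} (out.j = its outer ports)
after d3, the pattern on (y3, y4, y1) reads {out.1, y3.1} {out.2, y3.2} {out.3} {y1.1, y1.2} {y1.3} {y3.3} {y4.1} {y4.2} {y4.3} (out.j = its outer ports)
after d4, the pattern on (y2, y5, y3, y4, y1) reads {out.1} {out.2} {out.3} {y1.1, y1.2} {y1.3} {y2.1, y2.2, y5.2} {y2.3} {y3.1} {y3.2} {y3.3} {y4.1} {y4.2} {y4.3} {y5.1} {y5.3} (out.j = its outer ports)


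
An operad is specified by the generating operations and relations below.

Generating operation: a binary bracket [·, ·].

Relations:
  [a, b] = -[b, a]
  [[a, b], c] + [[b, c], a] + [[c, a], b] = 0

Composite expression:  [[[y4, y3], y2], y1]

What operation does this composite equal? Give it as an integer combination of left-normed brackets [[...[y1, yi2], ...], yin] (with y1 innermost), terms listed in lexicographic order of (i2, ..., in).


Expand each bracket as ab - ba; the y1-initial words give the coefficients.
Composite bracket: [[[y4, y3], y2], y1]
Full expansion: 8 signed words from ab - ba (2^3 = 8).
The y1-initial words carry the normal form:
  y1y2y3y4 (sign -1) contributes -[[[y1, y2], y3], y4]
  y1y2y4y3 (sign +1) contributes +[[[y1, y2], y4], y3]
  y1y3y4y2 (sign +1) contributes +[[[y1, y3], y4], y2]
  y1y4y3y2 (sign -1) contributes -[[[y1, y4], y3], y2]

-[[[y1, y2], y3], y4] + [[[y1, y2], y4], y3] + [[[y1, y3], y4], y2] - [[[y1, y4], y3], y2]


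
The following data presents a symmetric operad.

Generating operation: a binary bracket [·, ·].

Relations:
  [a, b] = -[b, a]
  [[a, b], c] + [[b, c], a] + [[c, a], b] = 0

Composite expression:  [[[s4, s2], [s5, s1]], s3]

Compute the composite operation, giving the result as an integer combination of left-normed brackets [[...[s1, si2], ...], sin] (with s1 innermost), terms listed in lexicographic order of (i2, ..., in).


-[[[[s1, s5], s2], s4], s3] + [[[[s1, s5], s4], s2], s3]

A multilinear Lie element is pinned by s1-initial words (s1 innermost).
Composite bracket: [[[s4, s2], [s5, s1]], s3]
Applying ab - ba throughout gives 16 signed words (2^4 = 16).
Coefficients come from the s1-initial words:
  from s1s5s2s4s3, sign -1: term -[[[[s1, s5], s2], s4], s3]
  from s1s5s4s2s3, sign +1: term +[[[[s1, s5], s4], s2], s3]


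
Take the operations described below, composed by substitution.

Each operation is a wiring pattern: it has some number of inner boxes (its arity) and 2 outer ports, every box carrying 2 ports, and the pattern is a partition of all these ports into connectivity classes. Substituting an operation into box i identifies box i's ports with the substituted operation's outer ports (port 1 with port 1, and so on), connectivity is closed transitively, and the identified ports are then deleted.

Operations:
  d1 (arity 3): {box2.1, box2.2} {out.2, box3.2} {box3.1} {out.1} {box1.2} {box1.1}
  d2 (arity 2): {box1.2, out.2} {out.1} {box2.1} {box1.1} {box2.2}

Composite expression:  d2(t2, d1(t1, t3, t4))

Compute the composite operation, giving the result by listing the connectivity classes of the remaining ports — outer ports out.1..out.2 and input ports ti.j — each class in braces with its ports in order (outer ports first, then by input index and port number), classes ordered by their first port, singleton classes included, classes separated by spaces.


{out.1} {out.2, t2.2} {t1.1} {t1.2} {t2.1} {t3.1, t3.2} {t4.1} {t4.2}


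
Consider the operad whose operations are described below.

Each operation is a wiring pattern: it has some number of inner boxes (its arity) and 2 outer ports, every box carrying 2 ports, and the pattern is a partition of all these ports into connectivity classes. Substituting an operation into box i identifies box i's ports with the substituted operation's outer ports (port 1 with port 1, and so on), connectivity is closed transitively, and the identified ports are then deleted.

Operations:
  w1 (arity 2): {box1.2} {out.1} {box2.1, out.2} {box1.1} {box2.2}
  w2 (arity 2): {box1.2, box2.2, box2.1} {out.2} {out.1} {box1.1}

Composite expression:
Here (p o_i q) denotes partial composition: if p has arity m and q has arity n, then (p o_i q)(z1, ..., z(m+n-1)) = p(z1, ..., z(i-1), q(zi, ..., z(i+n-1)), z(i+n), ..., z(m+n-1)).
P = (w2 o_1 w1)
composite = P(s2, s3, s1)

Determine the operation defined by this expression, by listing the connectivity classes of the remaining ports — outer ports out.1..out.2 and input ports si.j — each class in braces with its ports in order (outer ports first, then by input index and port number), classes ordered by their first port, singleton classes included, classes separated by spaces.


{out.1} {out.2} {s1.1, s1.2, s3.1} {s2.1} {s2.2} {s3.2}

Substituting into w2 glues patterns; closure does the rest.
stage w1: inputs (s2, s3), connectivity {out.1} {out.2, s3.1} {s2.1} {s2.2} {s3.2}, out.j its boundary
stage w2: inputs (s2, s3, s1), connectivity {out.1} {out.2} {s1.1, s1.2, s3.1} {s2.1} {s2.2} {s3.2}, out.j its boundary


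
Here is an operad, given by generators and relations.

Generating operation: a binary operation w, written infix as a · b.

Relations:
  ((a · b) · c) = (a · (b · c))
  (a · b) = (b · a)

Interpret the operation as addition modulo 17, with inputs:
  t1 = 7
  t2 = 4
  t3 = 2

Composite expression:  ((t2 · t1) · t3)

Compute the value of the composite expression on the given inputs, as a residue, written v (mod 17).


(t2 · t1) = 11
((t2 · t1) · t3) = 13

13 (mod 17)


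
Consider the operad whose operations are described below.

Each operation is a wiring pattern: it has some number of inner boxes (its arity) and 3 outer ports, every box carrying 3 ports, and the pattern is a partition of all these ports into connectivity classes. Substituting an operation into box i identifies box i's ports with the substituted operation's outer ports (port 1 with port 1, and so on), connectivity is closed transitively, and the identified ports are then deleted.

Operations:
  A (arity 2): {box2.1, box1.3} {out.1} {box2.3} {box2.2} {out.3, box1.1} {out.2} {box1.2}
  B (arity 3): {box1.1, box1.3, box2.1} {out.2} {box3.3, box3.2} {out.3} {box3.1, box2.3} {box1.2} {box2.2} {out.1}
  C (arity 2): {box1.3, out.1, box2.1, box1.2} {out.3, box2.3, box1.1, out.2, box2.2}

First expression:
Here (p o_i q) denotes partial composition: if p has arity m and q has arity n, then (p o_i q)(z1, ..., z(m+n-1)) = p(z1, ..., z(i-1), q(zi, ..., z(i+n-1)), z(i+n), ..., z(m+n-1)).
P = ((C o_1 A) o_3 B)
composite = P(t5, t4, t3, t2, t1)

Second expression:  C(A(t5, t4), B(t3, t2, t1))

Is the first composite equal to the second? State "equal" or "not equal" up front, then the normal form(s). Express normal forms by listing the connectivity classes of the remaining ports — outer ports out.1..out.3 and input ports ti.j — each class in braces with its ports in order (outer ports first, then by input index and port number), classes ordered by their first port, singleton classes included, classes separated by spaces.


The first expression reduces to {out.1, t5.1} {out.2, out.3} {t1.1, t2.3} {t1.2, t1.3} {t2.1, t3.1, t3.3} {t2.2} {t3.2} {t4.1, t5.3} {t4.2} {t4.3} {t5.2}
The second expression reduces to {out.1, t5.1} {out.2, out.3} {t1.1, t2.3} {t1.2, t1.3} {t2.1, t3.1, t3.3} {t2.2} {t3.2} {t4.1, t5.3} {t4.2} {t4.3} {t5.2}
The forms coincide; equal.

equal: each reduces to {out.1, t5.1} {out.2, out.3} {t1.1, t2.3} {t1.2, t1.3} {t2.1, t3.1, t3.3} {t2.2} {t3.2} {t4.1, t5.3} {t4.2} {t4.3} {t5.2}


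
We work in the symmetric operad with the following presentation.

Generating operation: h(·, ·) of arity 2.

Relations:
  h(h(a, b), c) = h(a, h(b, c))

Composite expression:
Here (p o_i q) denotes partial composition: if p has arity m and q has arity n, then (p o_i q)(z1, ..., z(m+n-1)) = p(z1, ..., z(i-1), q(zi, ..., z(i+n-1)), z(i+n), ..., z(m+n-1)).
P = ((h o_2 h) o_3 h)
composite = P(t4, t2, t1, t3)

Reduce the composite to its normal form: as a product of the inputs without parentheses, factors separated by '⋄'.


t4 ⋄ t2 ⋄ t1 ⋄ t3

Every regrouping of h is equal, so read the t-inputs in written order.
h(t1, t3) unparenthesizes to t1 ⋄ t3
h(t2, h(t1, t3)) unparenthesizes to t2 ⋄ t1 ⋄ t3
h(t4, h(t2, h(t1, t3))) unparenthesizes to t4 ⋄ t2 ⋄ t1 ⋄ t3


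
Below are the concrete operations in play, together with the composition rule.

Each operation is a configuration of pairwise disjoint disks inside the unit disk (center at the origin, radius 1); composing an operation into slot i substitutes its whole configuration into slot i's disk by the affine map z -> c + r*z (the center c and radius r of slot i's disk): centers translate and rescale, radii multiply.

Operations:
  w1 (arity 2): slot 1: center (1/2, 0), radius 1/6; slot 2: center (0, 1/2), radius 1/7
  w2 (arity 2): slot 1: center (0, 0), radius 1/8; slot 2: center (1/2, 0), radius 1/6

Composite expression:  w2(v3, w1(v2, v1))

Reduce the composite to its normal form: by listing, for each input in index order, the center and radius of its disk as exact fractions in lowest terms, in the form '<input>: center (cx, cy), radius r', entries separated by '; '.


Affine substitution under w2: radii multiply and v-centers shift.
tracing v3 down its 1-map path: center (0, 0), radius 1/8
tracing v2 down its 2-map path: center (7/12, 0), radius 1/36
tracing v1 down its 2-map path: center (1/2, 1/12), radius 1/42

v1: center (1/2, 1/12), radius 1/42; v2: center (7/12, 0), radius 1/36; v3: center (0, 0), radius 1/8


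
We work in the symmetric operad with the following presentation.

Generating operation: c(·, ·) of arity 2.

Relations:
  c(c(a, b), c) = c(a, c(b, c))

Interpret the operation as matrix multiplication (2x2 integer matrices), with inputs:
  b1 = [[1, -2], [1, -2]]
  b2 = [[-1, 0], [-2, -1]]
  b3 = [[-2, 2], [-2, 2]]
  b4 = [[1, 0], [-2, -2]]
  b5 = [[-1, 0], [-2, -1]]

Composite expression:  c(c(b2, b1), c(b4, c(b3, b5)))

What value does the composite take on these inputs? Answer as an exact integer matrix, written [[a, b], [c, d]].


c(b2, b1) = [[-1, 2], [-3, 6]]
c(b3, b5) = [[-2, -2], [-2, -2]]
c(b4, c(b3, b5)) = [[-2, -2], [8, 8]]
c(c(b2, b1), c(b4, c(b3, b5))) = [[18, 18], [54, 54]]

[[18, 18], [54, 54]]


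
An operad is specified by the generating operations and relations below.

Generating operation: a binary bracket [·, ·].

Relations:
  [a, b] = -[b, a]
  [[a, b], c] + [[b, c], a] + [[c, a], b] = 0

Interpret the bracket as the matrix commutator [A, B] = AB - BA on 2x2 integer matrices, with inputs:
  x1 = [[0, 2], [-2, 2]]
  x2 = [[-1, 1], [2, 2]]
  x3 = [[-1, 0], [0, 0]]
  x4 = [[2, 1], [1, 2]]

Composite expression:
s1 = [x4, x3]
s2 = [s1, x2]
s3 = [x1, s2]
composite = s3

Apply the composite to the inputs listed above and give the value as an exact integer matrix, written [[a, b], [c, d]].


[x4, x3] = [[0, 1], [-1, 0]]
[[x4, x3], x2] = [[3, 3], [3, -3]]
[x1, [[x4, x3], x2]] = [[12, -18], [-6, -12]]

[[12, -18], [-6, -12]]


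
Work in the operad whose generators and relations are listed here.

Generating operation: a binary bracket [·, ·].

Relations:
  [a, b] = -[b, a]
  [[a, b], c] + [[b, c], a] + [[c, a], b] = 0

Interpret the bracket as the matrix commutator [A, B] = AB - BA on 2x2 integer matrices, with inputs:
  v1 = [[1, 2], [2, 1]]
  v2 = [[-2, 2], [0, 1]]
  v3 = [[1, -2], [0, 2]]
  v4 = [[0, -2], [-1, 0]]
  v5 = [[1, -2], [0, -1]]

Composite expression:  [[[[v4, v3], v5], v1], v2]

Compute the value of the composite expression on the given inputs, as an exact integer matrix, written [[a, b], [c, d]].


[[16, 104], [24, -16]]


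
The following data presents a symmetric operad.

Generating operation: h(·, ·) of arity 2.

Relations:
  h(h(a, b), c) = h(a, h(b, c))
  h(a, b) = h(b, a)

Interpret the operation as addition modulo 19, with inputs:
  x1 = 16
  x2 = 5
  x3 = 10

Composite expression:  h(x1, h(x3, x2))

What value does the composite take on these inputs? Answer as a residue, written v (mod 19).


h(x3, x2) = 15
h(x1, h(x3, x2)) = 12

12 (mod 19)


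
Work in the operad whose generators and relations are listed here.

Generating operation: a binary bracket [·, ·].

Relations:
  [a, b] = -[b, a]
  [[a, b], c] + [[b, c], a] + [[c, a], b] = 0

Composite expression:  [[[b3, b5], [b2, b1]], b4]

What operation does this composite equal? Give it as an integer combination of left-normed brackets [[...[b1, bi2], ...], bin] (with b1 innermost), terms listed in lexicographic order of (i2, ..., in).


[[[[b1, b2], b3], b5], b4] - [[[[b1, b2], b5], b3], b4]


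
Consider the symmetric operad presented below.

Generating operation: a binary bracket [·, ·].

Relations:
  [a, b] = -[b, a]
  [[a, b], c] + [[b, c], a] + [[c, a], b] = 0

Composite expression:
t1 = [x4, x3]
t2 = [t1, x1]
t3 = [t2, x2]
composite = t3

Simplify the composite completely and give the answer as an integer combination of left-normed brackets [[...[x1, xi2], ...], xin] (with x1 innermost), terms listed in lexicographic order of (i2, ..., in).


[[[x1, x3], x4], x2] - [[[x1, x4], x3], x2]

In the tensor algebra, words opening x1 carry the x1-anchored form.
Composite bracket: [[[x4, x3], x1], x2]
Full expansion: 8 signed words from ab - ba (2^3 = 8).
Coefficients come from the x1-initial words:
  sign of x1x3x4x2 is +1, so it contributes +[[[x1, x3], x4], x2]
  sign of x1x4x3x2 is -1, so it contributes -[[[x1, x4], x3], x2]


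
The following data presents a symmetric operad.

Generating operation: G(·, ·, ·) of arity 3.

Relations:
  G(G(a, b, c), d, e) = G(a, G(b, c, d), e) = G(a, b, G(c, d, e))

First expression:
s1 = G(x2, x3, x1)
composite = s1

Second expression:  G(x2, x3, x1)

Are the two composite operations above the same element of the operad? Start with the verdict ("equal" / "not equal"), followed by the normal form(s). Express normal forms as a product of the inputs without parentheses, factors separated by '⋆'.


equal: each reduces to x2 ⋆ x3 ⋆ x1

Normal form of the first expression: x2 ⋆ x3 ⋆ x1
Normal form of the second expression: x2 ⋆ x3 ⋆ x1
One common form — equal.


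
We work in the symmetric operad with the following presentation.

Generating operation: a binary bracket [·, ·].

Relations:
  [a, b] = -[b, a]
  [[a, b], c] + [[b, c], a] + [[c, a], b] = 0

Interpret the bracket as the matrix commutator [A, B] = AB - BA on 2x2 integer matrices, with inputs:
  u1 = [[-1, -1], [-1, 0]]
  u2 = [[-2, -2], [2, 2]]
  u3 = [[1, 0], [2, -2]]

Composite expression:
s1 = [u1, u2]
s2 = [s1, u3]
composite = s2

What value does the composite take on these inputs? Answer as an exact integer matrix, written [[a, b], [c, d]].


[u1, u2] = [[-4, -2], [6, 4]]
[[u1, u2], u3] = [[-4, 6], [34, 4]]

[[-4, 6], [34, 4]]


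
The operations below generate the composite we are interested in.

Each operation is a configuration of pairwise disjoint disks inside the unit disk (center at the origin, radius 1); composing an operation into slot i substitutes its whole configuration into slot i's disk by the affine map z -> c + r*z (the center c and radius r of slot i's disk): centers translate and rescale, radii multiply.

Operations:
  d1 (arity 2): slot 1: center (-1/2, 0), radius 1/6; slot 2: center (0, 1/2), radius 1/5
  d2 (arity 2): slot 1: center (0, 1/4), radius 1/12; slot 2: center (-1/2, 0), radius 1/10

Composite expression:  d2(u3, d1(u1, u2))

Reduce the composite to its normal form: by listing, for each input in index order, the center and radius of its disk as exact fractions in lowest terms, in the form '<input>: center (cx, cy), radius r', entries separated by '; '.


u1: center (-11/20, 0), radius 1/60; u2: center (-1/2, 1/20), radius 1/50; u3: center (0, 1/4), radius 1/12

Follow each u-input down from d2: c' goes to c + r*c', radius to r*r'.
for u3, the 1-step affine chain lands on center (0, 1/4), radius 1/12
for u1, the 2-step affine chain lands on center (-11/20, 0), radius 1/60
for u2, the 2-step affine chain lands on center (-1/2, 1/20), radius 1/50


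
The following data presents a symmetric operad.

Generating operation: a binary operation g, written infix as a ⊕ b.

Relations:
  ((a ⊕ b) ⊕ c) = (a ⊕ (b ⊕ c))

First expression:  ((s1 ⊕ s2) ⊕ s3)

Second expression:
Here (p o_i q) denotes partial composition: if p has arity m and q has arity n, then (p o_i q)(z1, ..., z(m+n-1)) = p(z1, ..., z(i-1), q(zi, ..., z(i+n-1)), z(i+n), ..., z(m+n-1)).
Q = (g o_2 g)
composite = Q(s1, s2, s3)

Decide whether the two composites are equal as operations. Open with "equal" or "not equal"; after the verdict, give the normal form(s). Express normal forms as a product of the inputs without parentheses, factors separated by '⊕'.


equal: each reduces to s1 ⊕ s2 ⊕ s3

In normal form, the first expression is s1 ⊕ s2 ⊕ s3
In normal form, the second expression is s1 ⊕ s2 ⊕ s3
The normal forms match — equal.


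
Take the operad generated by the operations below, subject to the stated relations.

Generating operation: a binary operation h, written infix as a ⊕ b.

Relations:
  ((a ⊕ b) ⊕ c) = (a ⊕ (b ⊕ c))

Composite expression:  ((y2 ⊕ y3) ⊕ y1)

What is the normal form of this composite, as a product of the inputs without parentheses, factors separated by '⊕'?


Every regrouping of h is equal, so read the y-inputs in written order.
(y2 ⊕ y3) collapses to y2 ⊕ y3
((y2 ⊕ y3) ⊕ y1) collapses to y2 ⊕ y3 ⊕ y1

y2 ⊕ y3 ⊕ y1


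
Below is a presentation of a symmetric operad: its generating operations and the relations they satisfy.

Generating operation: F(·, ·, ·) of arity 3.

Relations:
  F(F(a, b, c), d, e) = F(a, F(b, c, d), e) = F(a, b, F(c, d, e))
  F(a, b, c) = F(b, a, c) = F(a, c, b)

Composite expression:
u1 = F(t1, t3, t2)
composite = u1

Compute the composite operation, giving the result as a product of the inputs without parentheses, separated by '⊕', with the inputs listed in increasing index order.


With F associative and commutative, the t-input set is all that matters.
F(t1, t3, t2) linearizes to t1 ⊕ t3 ⊕ t2
putting the inputs in ascending order: t1 ⊕ t2 ⊕ t3

t1 ⊕ t2 ⊕ t3


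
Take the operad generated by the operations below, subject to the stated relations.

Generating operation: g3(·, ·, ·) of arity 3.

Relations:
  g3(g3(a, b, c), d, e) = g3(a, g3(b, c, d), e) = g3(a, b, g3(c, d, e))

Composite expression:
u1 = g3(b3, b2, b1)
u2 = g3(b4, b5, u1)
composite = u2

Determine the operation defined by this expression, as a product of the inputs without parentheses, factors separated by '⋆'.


b4 ⋆ b5 ⋆ b3 ⋆ b2 ⋆ b1

Under associativity of g3, the answer is the b's in reading order.
g3(b3, b2, b1) reduces to b3 ⋆ b2 ⋆ b1
g3(b4, b5, g3(b3, b2, b1)) reduces to b4 ⋆ b5 ⋆ b3 ⋆ b2 ⋆ b1


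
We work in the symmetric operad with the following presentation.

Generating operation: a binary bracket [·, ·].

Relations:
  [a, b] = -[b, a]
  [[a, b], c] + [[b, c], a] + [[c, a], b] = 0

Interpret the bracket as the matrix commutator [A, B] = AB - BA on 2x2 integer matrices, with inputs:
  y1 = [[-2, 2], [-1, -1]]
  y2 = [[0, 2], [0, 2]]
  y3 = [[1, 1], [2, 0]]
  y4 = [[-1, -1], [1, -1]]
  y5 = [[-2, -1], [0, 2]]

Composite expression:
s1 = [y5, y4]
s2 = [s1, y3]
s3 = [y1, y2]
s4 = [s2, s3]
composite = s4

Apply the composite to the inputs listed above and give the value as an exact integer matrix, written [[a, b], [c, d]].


[[-28, 40], [16, 28]]

[y5, y4] = [[-1, 4], [4, 1]]
[[y5, y4], y3] = [[4, -6], [8, -4]]
[y1, y2] = [[2, 2], [2, -2]]
[[[y5, y4], y3], [y1, y2]] = [[-28, 40], [16, 28]]


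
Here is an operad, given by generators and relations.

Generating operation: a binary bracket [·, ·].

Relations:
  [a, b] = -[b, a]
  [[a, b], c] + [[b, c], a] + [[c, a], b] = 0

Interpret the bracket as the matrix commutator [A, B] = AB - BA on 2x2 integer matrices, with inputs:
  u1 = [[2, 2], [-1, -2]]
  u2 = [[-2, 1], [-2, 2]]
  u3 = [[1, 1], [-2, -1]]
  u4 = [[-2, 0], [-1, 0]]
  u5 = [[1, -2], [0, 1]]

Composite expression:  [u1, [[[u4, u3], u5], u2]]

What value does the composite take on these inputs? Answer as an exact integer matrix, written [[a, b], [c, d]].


[u4, u3] = [[1, -2], [-6, -1]]
[[u4, u3], u5] = [[-12, -4], [0, 12]]
[[[u4, u3], u5], u2] = [[8, -40], [-48, -8]]
[u1, [[[u4, u3], u5], u2]] = [[-136, -192], [176, 136]]

[[-136, -192], [176, 136]]


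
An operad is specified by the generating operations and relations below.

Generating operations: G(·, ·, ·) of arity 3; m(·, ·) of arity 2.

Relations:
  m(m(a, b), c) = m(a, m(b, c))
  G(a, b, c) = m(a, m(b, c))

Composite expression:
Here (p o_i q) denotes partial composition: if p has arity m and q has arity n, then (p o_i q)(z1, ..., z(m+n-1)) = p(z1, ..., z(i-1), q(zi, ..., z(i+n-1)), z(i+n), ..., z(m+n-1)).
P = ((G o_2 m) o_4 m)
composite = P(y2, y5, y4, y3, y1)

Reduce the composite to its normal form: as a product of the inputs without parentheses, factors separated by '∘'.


y2 ∘ y5 ∘ y4 ∘ y3 ∘ y1

Every regrouping of G is equal, so read the y-inputs in written order.
m(y5, y4) collapses to y5 ∘ y4
m(y3, y1) collapses to y3 ∘ y1
G(y2, m(y5, y4), m(y3, y1)) collapses to y2 ∘ y5 ∘ y4 ∘ y3 ∘ y1


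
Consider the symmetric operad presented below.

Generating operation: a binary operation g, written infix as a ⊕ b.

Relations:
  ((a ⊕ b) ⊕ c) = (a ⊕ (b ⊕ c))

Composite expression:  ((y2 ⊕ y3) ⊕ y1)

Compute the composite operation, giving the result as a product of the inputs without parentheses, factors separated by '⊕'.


All parenthesizations of g agree; list the y-inputs left to right.
(y2 ⊕ y3) reduces to y2 ⊕ y3
((y2 ⊕ y3) ⊕ y1) reduces to y2 ⊕ y3 ⊕ y1

y2 ⊕ y3 ⊕ y1


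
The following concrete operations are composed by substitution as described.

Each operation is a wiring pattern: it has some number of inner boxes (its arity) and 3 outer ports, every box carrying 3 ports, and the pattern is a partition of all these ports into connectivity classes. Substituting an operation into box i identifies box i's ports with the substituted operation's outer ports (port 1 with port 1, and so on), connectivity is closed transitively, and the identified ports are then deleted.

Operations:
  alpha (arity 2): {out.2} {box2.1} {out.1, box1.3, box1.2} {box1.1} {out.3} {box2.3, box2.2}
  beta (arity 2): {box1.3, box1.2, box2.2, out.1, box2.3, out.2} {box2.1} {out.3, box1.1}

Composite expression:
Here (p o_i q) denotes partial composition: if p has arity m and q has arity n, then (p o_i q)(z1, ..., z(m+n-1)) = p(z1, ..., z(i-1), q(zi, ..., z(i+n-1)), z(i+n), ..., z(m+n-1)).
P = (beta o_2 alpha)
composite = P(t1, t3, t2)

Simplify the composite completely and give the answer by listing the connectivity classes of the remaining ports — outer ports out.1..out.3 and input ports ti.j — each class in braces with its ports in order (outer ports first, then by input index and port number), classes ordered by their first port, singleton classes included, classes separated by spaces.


{out.1, out.2, t1.2, t1.3} {out.3, t1.1} {t2.1} {t2.2, t2.3} {t3.1} {t3.2, t3.3}

Treat the ports identified at beta as solder joints: merge, then drop.
composing alpha on (t3, t2), with out.j its own outer ports: {out.1, t3.2, t3.3} {out.2} {out.3} {t2.1} {t2.2, t2.3} {t3.1}
composing beta on (t1, t3, t2), with out.j its own outer ports: {out.1, out.2, t1.2, t1.3} {out.3, t1.1} {t2.1} {t2.2, t2.3} {t3.1} {t3.2, t3.3}


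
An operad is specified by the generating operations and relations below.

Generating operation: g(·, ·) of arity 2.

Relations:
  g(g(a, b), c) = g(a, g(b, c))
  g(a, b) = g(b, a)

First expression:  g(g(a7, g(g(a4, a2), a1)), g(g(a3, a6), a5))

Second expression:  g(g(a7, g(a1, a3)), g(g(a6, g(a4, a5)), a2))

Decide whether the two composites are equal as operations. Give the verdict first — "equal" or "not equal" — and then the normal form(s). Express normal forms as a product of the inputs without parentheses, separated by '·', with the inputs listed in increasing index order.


equal — both sides give a1 · a2 · a3 · a4 · a5 · a6 · a7

In normal form, the first expression is a1 · a2 · a3 · a4 · a5 · a6 · a7
In normal form, the second expression is a1 · a2 · a3 · a4 · a5 · a6 · a7
Both agree, so they are equal.


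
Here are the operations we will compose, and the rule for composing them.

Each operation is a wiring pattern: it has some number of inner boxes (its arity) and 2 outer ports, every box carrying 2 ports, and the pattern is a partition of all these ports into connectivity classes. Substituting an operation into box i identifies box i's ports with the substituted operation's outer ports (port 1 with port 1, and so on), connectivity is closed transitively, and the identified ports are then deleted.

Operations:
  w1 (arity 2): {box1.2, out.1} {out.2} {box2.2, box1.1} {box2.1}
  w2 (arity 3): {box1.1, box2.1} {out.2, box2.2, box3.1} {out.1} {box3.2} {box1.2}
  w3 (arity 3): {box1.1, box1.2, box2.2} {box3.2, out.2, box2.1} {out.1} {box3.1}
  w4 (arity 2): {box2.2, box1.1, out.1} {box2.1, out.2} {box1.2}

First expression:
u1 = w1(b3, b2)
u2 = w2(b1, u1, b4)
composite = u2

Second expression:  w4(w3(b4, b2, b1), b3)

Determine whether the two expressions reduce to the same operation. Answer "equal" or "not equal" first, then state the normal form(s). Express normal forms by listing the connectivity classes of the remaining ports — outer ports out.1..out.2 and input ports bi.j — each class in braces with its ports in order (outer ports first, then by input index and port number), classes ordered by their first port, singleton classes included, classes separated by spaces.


not equal; the first gives {out.1} {out.2, b4.1} {b1.1, b3.2} {b1.2} {b2.1} {b2.2, b3.1} {b4.2} and the second {out.1, b3.2} {out.2, b3.1} {b1.1} {b1.2, b2.1} {b2.2, b4.1, b4.2}

The first expression reduces to {out.1} {out.2, b4.1} {b1.1, b3.2} {b1.2} {b2.1} {b2.2, b3.1} {b4.2}
The second expression reduces to {out.1, b3.2} {out.2, b3.1} {b1.1} {b1.2, b2.1} {b2.2, b4.1, b4.2}
Different reductions; not equal.


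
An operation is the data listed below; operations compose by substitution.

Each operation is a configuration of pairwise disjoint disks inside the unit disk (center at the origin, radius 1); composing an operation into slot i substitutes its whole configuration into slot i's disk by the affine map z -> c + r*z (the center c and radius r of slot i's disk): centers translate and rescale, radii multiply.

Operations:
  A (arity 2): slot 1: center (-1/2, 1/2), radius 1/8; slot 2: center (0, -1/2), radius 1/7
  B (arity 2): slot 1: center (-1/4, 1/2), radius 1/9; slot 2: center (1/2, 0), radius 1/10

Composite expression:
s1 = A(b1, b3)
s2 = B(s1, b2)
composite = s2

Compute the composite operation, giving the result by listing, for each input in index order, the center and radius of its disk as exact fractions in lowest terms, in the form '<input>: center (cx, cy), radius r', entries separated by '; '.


Nesting under B composes maps z -> c + r*z down each b-path.
input b1: applying the 2 nested substitutions gives center (-11/36, 5/9), radius 1/72
input b3: applying the 2 nested substitutions gives center (-1/4, 4/9), radius 1/63
input b2: applying the 1 nested substitution gives center (1/2, 0), radius 1/10

b1: center (-11/36, 5/9), radius 1/72; b2: center (1/2, 0), radius 1/10; b3: center (-1/4, 4/9), radius 1/63


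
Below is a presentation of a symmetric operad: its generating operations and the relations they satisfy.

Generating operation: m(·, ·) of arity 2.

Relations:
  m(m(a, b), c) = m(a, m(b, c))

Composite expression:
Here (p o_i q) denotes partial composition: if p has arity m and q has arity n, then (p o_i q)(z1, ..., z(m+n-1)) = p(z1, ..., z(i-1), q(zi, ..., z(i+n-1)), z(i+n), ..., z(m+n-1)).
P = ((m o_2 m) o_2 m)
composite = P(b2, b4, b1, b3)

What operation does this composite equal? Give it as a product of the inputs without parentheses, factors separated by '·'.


b2 · b4 · b1 · b3


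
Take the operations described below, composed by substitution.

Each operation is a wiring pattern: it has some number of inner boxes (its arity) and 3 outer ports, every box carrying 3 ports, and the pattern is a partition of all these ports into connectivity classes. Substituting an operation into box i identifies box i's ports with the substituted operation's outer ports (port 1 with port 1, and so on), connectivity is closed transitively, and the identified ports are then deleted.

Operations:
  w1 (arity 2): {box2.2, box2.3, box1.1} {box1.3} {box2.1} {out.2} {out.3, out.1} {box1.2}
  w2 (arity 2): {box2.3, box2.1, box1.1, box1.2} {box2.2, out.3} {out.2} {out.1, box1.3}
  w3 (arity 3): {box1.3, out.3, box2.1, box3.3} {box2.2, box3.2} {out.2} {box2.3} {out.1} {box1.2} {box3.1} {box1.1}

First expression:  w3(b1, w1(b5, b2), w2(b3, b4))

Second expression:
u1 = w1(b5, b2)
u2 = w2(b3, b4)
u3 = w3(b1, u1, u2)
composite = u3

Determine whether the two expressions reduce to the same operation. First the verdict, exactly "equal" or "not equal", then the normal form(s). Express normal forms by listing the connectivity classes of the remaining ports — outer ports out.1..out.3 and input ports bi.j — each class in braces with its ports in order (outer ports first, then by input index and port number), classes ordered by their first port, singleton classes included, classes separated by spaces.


equal: each reduces to {out.1} {out.2} {out.3, b1.3, b4.2} {b1.1} {b1.2} {b2.1} {b2.2, b2.3, b5.1} {b3.1, b3.2, b4.1, b4.3} {b3.3} {b5.2} {b5.3}

In normal form, the first expression is {out.1} {out.2} {out.3, b1.3, b4.2} {b1.1} {b1.2} {b2.1} {b2.2, b2.3, b5.1} {b3.1, b3.2, b4.1, b4.3} {b3.3} {b5.2} {b5.3}
In normal form, the second expression is {out.1} {out.2} {out.3, b1.3, b4.2} {b1.1} {b1.2} {b2.1} {b2.2, b2.3, b5.1} {b3.1, b3.2, b4.1, b4.3} {b3.3} {b5.2} {b5.3}
The forms coincide; equal.


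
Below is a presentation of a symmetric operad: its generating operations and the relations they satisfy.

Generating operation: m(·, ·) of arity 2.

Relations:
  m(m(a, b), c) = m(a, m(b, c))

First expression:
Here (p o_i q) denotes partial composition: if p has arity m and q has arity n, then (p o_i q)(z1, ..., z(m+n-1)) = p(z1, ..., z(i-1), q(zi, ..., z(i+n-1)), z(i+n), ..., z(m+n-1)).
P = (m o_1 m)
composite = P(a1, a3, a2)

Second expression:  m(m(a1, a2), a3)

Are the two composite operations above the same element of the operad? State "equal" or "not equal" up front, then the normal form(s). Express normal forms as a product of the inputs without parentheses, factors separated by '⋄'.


not equal — first a1 ⋄ a3 ⋄ a2, second a1 ⋄ a2 ⋄ a3

The first expression, normalized: a1 ⋄ a3 ⋄ a2
The second expression, normalized: a1 ⋄ a2 ⋄ a3
The forms do not match — not equal.


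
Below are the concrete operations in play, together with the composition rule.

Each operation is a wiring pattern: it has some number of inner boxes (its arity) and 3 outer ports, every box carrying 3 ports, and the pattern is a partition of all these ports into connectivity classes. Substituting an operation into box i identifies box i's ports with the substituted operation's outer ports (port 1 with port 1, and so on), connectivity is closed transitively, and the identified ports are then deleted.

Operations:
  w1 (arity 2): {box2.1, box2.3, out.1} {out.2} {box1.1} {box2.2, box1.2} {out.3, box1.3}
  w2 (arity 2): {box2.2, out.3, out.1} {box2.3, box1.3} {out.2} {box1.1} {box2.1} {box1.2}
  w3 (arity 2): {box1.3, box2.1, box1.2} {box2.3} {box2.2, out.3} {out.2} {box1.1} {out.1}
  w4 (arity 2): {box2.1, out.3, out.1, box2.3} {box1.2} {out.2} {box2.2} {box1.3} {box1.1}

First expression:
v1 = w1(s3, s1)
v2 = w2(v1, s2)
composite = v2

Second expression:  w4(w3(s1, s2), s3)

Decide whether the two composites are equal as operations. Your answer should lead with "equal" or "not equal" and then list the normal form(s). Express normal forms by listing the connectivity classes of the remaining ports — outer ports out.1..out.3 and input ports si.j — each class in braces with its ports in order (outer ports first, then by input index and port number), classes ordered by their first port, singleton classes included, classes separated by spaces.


not equal: they reduce to {out.1, out.3, s2.2} {out.2} {s1.1, s1.3} {s1.2, s3.2} {s2.1} {s2.3, s3.3} {s3.1} and {out.1, out.3, s3.1, s3.3} {out.2} {s1.1} {s1.2, s1.3, s2.1} {s2.2} {s2.3} {s3.2}

The first composite normalizes to {out.1, out.3, s2.2} {out.2} {s1.1, s1.3} {s1.2, s3.2} {s2.1} {s2.3, s3.3} {s3.1}
The second composite normalizes to {out.1, out.3, s3.1, s3.3} {out.2} {s1.1} {s1.2, s1.3, s2.1} {s2.2} {s2.3} {s3.2}
No match — not equal.


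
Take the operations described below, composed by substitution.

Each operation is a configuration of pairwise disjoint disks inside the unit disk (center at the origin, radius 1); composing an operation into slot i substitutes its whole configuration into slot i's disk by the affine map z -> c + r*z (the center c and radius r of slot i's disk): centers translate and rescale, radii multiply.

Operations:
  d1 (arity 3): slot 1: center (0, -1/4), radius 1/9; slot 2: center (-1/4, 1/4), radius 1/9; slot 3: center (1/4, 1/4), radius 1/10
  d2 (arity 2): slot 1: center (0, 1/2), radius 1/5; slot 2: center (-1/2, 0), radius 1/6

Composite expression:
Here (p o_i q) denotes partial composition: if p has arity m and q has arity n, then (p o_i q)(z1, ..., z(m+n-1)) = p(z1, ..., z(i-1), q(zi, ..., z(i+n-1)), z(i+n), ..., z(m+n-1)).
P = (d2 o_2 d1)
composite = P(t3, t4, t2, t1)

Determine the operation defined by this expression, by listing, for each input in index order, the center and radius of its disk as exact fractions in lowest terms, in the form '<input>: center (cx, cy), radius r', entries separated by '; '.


Only the slot chain above each t matters under d2; compose those maps.
tracing t3 down its 1-map path: center (0, 1/2), radius 1/5
tracing t4 down its 2-map path: center (-1/2, -1/24), radius 1/54
tracing t2 down its 2-map path: center (-13/24, 1/24), radius 1/54
tracing t1 down its 2-map path: center (-11/24, 1/24), radius 1/60

t1: center (-11/24, 1/24), radius 1/60; t2: center (-13/24, 1/24), radius 1/54; t3: center (0, 1/2), radius 1/5; t4: center (-1/2, -1/24), radius 1/54


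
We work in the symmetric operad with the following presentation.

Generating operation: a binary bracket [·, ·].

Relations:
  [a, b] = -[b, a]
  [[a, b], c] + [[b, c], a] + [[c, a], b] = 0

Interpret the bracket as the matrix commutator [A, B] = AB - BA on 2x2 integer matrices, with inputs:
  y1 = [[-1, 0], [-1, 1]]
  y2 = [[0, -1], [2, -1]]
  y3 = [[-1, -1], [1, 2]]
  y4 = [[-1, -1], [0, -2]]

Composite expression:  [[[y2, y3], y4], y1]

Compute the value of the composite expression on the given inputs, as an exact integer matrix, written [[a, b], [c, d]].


[[-2, 4], [0, 2]]

[y2, y3] = [[1, -4], [-7, -1]]
[[y2, y3], y4] = [[-7, 2], [-7, 7]]
[[[y2, y3], y4], y1] = [[-2, 4], [0, 2]]
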